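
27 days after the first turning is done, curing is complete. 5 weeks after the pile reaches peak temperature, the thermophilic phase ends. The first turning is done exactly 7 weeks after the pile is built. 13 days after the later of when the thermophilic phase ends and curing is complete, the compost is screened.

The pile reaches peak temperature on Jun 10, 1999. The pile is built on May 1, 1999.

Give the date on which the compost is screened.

The pile reaches peak temperature: Jun 10, 1999.
The thermophilic phase ends: Jun 10, 1999 + 5 weeks = Jul 15, 1999.
The pile is built: May 1, 1999.
The first turning is done: May 1, 1999 + 7 weeks = Jun 19, 1999.
Curing is complete: Jun 19, 1999 + 27 days = Jul 16, 1999.
Both prerequisites met — the thermophilic phase ends (Jul 15, 1999), curing is complete (Jul 16, 1999); the later is Jul 16, 1999.
The compost is screened: Jul 16, 1999 + 13 days = Jul 29, 1999.

Jul 29, 1999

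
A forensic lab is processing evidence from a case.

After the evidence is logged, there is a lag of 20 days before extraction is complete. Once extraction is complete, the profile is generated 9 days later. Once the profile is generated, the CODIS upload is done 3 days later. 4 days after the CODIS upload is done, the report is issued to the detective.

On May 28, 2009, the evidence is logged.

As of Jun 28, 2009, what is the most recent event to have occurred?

The profile is generated

The evidence is logged: May 28, 2009.
Extraction is complete: May 28, 2009 + 20 days = Jun 17, 2009.
The profile is generated: Jun 17, 2009 + 9 days = Jun 26, 2009.
The CODIS upload is done: Jun 26, 2009 + 3 days = Jun 29, 2009.
The report is issued to the detective: Jun 29, 2009 + 4 days = Jul 3, 2009.
Jun 28, 2009 falls between when the profile is generated (Jun 26, 2009) and when the CODIS upload is done (Jun 29, 2009).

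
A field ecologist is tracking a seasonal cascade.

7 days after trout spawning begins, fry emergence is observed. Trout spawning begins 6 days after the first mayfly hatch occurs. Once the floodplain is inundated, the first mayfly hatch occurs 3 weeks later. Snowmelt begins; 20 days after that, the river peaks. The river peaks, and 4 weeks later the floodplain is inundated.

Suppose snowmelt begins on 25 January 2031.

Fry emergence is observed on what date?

Snowmelt begins: Jan 25, 2031.
The river peaks: Jan 25, 2031 + 20 days = Feb 14, 2031.
The floodplain is inundated: Feb 14, 2031 + 4 weeks = Mar 14, 2031.
The first mayfly hatch occurs: Mar 14, 2031 + 3 weeks = Apr 4, 2031.
Trout spawning begins: Apr 4, 2031 + 6 days = Apr 10, 2031.
Fry emergence is observed: Apr 10, 2031 + 7 days = Apr 17, 2031.

17 April 2031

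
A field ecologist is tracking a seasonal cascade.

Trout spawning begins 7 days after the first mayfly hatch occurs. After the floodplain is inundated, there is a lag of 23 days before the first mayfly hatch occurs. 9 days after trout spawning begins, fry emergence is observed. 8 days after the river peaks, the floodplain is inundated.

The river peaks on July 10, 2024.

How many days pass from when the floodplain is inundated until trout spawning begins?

30 days

Causal path: the floodplain is inundated → the first mayfly hatch occurs → trout spawning begins.
Total delay along the path: 23 + 7 = 30 days.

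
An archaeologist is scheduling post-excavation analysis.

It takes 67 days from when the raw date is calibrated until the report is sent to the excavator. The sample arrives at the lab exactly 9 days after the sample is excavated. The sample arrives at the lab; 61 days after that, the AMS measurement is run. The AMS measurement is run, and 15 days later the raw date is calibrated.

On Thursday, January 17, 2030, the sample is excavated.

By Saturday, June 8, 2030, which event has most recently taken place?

The raw date is calibrated

The sample is excavated: Jan 17, 2030.
The sample arrives at the lab: Jan 17, 2030 + 9 days = Jan 26, 2030.
The AMS measurement is run: Jan 26, 2030 + 61 days = Mar 28, 2030.
The raw date is calibrated: Mar 28, 2030 + 15 days = Apr 12, 2030.
The report is sent to the excavator: Apr 12, 2030 + 67 days = Jun 18, 2030.
Jun 8, 2030 falls between when the raw date is calibrated (Apr 12, 2030) and when the report is sent to the excavator (Jun 18, 2030).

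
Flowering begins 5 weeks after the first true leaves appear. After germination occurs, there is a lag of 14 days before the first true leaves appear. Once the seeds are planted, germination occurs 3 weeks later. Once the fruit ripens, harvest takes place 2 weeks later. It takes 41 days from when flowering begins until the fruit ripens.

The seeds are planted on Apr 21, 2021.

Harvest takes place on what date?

Aug 24, 2021

The seeds are planted: Apr 21, 2021.
Germination occurs: Apr 21, 2021 + 3 weeks = May 12, 2021.
The first true leaves appear: May 12, 2021 + 14 days = May 26, 2021.
Flowering begins: May 26, 2021 + 5 weeks = Jun 30, 2021.
The fruit ripens: Jun 30, 2021 + 41 days = Aug 10, 2021.
Harvest takes place: Aug 10, 2021 + 2 weeks = Aug 24, 2021.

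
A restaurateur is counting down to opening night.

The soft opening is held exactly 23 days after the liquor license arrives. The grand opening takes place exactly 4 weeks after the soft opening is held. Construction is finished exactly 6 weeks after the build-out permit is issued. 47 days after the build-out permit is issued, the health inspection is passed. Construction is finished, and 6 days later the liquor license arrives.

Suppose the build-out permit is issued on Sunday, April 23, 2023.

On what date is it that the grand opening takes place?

Monday, July 31, 2023

The build-out permit is issued: Apr 23, 2023.
Construction is finished: Apr 23, 2023 + 6 weeks = Jun 4, 2023.
The liquor license arrives: Jun 4, 2023 + 6 days = Jun 10, 2023.
The soft opening is held: Jun 10, 2023 + 23 days = Jul 3, 2023.
The grand opening takes place: Jul 3, 2023 + 4 weeks = Jul 31, 2023.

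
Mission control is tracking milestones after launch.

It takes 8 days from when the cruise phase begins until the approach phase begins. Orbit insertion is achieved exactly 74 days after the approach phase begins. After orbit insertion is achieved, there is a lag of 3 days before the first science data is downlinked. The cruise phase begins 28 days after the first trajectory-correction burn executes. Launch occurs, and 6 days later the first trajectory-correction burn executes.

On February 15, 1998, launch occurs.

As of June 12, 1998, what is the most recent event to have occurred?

Orbit insertion is achieved

Launch occurs: Feb 15, 1998.
The first trajectory-correction burn executes: Feb 15, 1998 + 6 days = Feb 21, 1998.
The cruise phase begins: Feb 21, 1998 + 28 days = Mar 21, 1998.
The approach phase begins: Mar 21, 1998 + 8 days = Mar 29, 1998.
Orbit insertion is achieved: Mar 29, 1998 + 74 days = Jun 11, 1998.
The first science data is downlinked: Jun 11, 1998 + 3 days = Jun 14, 1998.
Jun 12, 1998 falls between when orbit insertion is achieved (Jun 11, 1998) and when the first science data is downlinked (Jun 14, 1998).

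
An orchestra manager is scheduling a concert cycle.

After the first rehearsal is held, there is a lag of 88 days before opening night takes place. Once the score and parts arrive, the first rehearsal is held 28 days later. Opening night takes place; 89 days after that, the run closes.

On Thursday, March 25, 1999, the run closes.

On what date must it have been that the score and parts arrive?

The run closes: Mar 25, 1999.
Opening night takes place: Mar 25, 1999 − 89 days = Dec 26, 1998.
The first rehearsal is held: Dec 26, 1998 − 88 days = Sep 29, 1998.
The score and parts arrive: Sep 29, 1998 − 28 days = Sep 1, 1998.

Tuesday, September 1, 1998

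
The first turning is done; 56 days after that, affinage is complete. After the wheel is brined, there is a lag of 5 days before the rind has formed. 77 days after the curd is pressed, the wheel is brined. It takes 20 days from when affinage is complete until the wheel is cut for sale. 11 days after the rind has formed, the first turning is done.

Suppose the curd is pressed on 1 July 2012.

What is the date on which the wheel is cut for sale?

17 December 2012

The curd is pressed: Jul 1, 2012.
The wheel is brined: Jul 1, 2012 + 77 days = Sep 16, 2012.
The rind has formed: Sep 16, 2012 + 5 days = Sep 21, 2012.
The first turning is done: Sep 21, 2012 + 11 days = Oct 2, 2012.
Affinage is complete: Oct 2, 2012 + 56 days = Nov 27, 2012.
The wheel is cut for sale: Nov 27, 2012 + 20 days = Dec 17, 2012.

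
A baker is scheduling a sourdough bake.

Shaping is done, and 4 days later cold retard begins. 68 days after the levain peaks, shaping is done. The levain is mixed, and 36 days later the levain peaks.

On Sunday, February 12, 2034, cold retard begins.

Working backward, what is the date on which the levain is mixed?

Cold retard begins: Feb 12, 2034.
Shaping is done: Feb 12, 2034 − 4 days = Feb 8, 2034.
The levain peaks: Feb 8, 2034 − 68 days = Dec 2, 2033.
The levain is mixed: Dec 2, 2033 − 36 days = Oct 27, 2033.

Thursday, October 27, 2033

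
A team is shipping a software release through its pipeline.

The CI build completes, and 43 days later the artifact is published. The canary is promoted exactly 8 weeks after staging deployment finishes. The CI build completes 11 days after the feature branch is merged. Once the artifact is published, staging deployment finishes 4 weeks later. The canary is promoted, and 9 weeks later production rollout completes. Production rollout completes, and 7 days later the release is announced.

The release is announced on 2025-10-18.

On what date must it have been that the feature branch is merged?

2025-03-24

The release is announced: Oct 18, 2025.
Production rollout completes: Oct 18, 2025 − 7 days = Oct 11, 2025.
The canary is promoted: Oct 11, 2025 − 9 weeks = Aug 9, 2025.
Staging deployment finishes: Aug 9, 2025 − 8 weeks = Jun 14, 2025.
The artifact is published: Jun 14, 2025 − 4 weeks = May 17, 2025.
The CI build completes: May 17, 2025 − 43 days = Apr 4, 2025.
The feature branch is merged: Apr 4, 2025 − 11 days = Mar 24, 2025.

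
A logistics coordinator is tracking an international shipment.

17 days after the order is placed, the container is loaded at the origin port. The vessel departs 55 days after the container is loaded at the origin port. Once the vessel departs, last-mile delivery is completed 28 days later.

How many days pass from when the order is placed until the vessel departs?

Causal path: the order is placed → the container is loaded at the origin port → the vessel departs.
Total delay along the path: 17 + 55 = 72 days.

72 days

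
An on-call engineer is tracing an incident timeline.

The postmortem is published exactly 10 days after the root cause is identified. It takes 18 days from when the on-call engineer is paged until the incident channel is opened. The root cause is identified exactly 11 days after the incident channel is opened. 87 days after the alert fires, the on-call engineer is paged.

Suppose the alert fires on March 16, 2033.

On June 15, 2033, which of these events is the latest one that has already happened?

The on-call engineer is paged

The alert fires: Mar 16, 2033.
The on-call engineer is paged: Mar 16, 2033 + 87 days = Jun 11, 2033.
The incident channel is opened: Jun 11, 2033 + 18 days = Jun 29, 2033.
The root cause is identified: Jun 29, 2033 + 11 days = Jul 10, 2033.
The postmortem is published: Jul 10, 2033 + 10 days = Jul 20, 2033.
Jun 15, 2033 falls between when the on-call engineer is paged (Jun 11, 2033) and when the incident channel is opened (Jun 29, 2033).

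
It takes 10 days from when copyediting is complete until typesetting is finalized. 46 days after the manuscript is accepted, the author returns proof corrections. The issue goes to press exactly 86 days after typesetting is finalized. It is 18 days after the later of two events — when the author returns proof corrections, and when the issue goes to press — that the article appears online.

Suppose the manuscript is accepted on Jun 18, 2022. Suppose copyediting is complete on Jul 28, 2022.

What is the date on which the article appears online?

The manuscript is accepted: Jun 18, 2022.
The author returns proof corrections: Jun 18, 2022 + 46 days = Aug 3, 2022.
Copyediting is complete: Jul 28, 2022.
Typesetting is finalized: Jul 28, 2022 + 10 days = Aug 7, 2022.
The issue goes to press: Aug 7, 2022 + 86 days = Nov 1, 2022.
Both prerequisites met — the author returns proof corrections (Aug 3, 2022), the issue goes to press (Nov 1, 2022); the later is Nov 1, 2022.
The article appears online: Nov 1, 2022 + 18 days = Nov 19, 2022.

Nov 19, 2022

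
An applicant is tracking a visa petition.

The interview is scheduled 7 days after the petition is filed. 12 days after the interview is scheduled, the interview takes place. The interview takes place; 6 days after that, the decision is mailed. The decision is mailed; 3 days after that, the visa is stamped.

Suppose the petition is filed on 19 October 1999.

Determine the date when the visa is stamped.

16 November 1999

The petition is filed: Oct 19, 1999.
The interview is scheduled: Oct 19, 1999 + 7 days = Oct 26, 1999.
The interview takes place: Oct 26, 1999 + 12 days = Nov 7, 1999.
The decision is mailed: Nov 7, 1999 + 6 days = Nov 13, 1999.
The visa is stamped: Nov 13, 1999 + 3 days = Nov 16, 1999.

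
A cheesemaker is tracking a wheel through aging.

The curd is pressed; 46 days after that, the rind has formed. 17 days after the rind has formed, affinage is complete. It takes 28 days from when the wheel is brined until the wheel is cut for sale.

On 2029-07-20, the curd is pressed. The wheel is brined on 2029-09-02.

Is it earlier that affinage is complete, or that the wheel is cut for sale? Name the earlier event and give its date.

The curd is pressed: Jul 20, 2029.
The rind has formed: Jul 20, 2029 + 46 days = Sep 4, 2029.
Affinage is complete: Sep 4, 2029 + 17 days = Sep 21, 2029.
The wheel is brined: Sep 2, 2029.
The wheel is cut for sale: Sep 2, 2029 + 28 days = Sep 30, 2029.
Comparing: affinage is complete on Sep 21, 2029 vs the wheel is cut for sale on Sep 30, 2029. Earlier: affinage is complete.

Affinage is complete — 2029-09-21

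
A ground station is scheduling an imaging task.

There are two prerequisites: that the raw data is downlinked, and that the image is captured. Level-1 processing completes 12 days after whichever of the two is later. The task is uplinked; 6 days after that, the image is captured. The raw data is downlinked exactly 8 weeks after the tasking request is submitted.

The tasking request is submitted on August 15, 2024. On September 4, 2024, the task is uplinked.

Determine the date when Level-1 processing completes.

The tasking request is submitted: Aug 15, 2024.
The raw data is downlinked: Aug 15, 2024 + 8 weeks = Oct 10, 2024.
The task is uplinked: Sep 4, 2024.
The image is captured: Sep 4, 2024 + 6 days = Sep 10, 2024.
Both prerequisites met — the raw data is downlinked (Oct 10, 2024), the image is captured (Sep 10, 2024); the later is Oct 10, 2024.
Level-1 processing completes: Oct 10, 2024 + 12 days = Oct 22, 2024.

October 22, 2024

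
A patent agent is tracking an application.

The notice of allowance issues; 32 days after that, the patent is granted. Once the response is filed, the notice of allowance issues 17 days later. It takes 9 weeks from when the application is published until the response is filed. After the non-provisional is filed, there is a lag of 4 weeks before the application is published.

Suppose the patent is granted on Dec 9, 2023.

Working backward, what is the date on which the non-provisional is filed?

The patent is granted: Dec 9, 2023.
The notice of allowance issues: Dec 9, 2023 − 32 days = Nov 7, 2023.
The response is filed: Nov 7, 2023 − 17 days = Oct 21, 2023.
The application is published: Oct 21, 2023 − 9 weeks = Aug 19, 2023.
The non-provisional is filed: Aug 19, 2023 − 4 weeks = Jul 22, 2023.

Jul 22, 2023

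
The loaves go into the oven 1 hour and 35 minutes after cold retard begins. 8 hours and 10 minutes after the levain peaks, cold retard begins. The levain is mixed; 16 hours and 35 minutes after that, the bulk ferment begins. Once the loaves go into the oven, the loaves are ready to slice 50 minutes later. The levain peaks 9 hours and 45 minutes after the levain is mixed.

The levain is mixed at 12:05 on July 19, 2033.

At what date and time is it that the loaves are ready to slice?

The levain is mixed: 12:05 Jul 19, 2033.
The levain peaks: 12:05 Jul 19, 2033 + 9h45m = 21:50 Jul 19, 2033.
Cold retard begins: 21:50 Jul 19, 2033 + 8h10m = 06:00 Jul 20, 2033.
The loaves go into the oven: 06:00 Jul 20, 2033 + 1h35m = 07:35 Jul 20, 2033.
The loaves are ready to slice: 07:35 Jul 20, 2033 + 50m = 08:25 Jul 20, 2033.

08:25 on July 20, 2033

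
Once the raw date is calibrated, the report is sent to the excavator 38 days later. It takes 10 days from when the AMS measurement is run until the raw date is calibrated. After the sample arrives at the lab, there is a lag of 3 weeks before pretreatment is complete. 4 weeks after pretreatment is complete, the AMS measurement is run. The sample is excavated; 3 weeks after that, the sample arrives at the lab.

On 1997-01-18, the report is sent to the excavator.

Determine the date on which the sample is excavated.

1996-09-22

The report is sent to the excavator: Jan 18, 1997.
The raw date is calibrated: Jan 18, 1997 − 38 days = Dec 11, 1996.
The AMS measurement is run: Dec 11, 1996 − 10 days = Dec 1, 1996.
Pretreatment is complete: Dec 1, 1996 − 4 weeks = Nov 3, 1996.
The sample arrives at the lab: Nov 3, 1996 − 3 weeks = Oct 13, 1996.
The sample is excavated: Oct 13, 1996 − 3 weeks = Sep 22, 1996.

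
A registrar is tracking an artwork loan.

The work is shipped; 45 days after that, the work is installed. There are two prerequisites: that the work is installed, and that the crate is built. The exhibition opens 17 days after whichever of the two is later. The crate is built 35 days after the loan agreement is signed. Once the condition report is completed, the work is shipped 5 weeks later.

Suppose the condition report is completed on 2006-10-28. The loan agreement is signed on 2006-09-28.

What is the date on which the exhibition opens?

2007-02-02

The condition report is completed: Oct 28, 2006.
The work is shipped: Oct 28, 2006 + 5 weeks = Dec 2, 2006.
The work is installed: Dec 2, 2006 + 45 days = Jan 16, 2007.
The loan agreement is signed: Sep 28, 2006.
The crate is built: Sep 28, 2006 + 35 days = Nov 2, 2006.
Both prerequisites met — the work is installed (Jan 16, 2007), the crate is built (Nov 2, 2006); the later is Jan 16, 2007.
The exhibition opens: Jan 16, 2007 + 17 days = Feb 2, 2007.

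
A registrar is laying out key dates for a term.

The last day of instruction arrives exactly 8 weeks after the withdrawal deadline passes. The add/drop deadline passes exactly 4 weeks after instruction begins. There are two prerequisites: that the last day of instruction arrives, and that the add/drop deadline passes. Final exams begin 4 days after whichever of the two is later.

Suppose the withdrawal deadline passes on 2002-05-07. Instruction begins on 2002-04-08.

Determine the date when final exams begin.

The withdrawal deadline passes: May 7, 2002.
The last day of instruction arrives: May 7, 2002 + 8 weeks = Jul 2, 2002.
Instruction begins: Apr 8, 2002.
The add/drop deadline passes: Apr 8, 2002 + 4 weeks = May 6, 2002.
Both prerequisites met — the last day of instruction arrives (Jul 2, 2002), the add/drop deadline passes (May 6, 2002); the later is Jul 2, 2002.
Final exams begin: Jul 2, 2002 + 4 days = Jul 6, 2002.

2002-07-06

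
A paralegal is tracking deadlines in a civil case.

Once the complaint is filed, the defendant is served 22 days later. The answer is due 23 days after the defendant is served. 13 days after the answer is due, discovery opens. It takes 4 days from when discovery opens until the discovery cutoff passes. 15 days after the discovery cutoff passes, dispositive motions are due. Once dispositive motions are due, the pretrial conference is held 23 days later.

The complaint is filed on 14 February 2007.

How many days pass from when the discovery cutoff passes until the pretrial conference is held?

Causal path: the discovery cutoff passes → dispositive motions are due → the pretrial conference is held.
Total delay along the path: 15 + 23 = 38 days.

38 days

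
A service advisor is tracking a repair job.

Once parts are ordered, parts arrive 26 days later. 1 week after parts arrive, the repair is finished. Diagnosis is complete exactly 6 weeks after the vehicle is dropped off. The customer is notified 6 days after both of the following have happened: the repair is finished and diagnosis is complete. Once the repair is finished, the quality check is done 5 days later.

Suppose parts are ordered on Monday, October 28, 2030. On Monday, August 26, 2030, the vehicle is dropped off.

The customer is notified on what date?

Parts are ordered: Oct 28, 2030.
Parts arrive: Oct 28, 2030 + 26 days = Nov 23, 2030.
The repair is finished: Nov 23, 2030 + 1 week = Nov 30, 2030.
The vehicle is dropped off: Aug 26, 2030.
Diagnosis is complete: Aug 26, 2030 + 6 weeks = Oct 7, 2030.
Both prerequisites met — the repair is finished (Nov 30, 2030), diagnosis is complete (Oct 7, 2030); the later is Nov 30, 2030.
The customer is notified: Nov 30, 2030 + 6 days = Dec 6, 2030.

Friday, December 6, 2030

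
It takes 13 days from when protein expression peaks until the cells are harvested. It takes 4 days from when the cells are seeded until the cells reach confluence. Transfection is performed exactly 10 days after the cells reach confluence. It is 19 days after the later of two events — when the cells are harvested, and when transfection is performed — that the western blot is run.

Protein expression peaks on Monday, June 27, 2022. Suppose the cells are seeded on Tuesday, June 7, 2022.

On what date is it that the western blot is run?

Protein expression peaks: Jun 27, 2022.
The cells are harvested: Jun 27, 2022 + 13 days = Jul 10, 2022.
The cells are seeded: Jun 7, 2022.
The cells reach confluence: Jun 7, 2022 + 4 days = Jun 11, 2022.
Transfection is performed: Jun 11, 2022 + 10 days = Jun 21, 2022.
Both prerequisites met — the cells are harvested (Jul 10, 2022), transfection is performed (Jun 21, 2022); the later is Jul 10, 2022.
The western blot is run: Jul 10, 2022 + 19 days = Jul 29, 2022.

Friday, July 29, 2022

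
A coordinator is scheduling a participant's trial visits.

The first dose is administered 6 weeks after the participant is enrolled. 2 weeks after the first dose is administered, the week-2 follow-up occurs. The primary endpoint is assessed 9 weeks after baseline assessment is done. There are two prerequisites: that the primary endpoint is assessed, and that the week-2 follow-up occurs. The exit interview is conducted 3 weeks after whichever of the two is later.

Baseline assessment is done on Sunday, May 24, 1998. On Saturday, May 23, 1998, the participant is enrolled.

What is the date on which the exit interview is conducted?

Baseline assessment is done: May 24, 1998.
The primary endpoint is assessed: May 24, 1998 + 9 weeks = Jul 26, 1998.
The participant is enrolled: May 23, 1998.
The first dose is administered: May 23, 1998 + 6 weeks = Jul 4, 1998.
The week-2 follow-up occurs: Jul 4, 1998 + 2 weeks = Jul 18, 1998.
Both prerequisites met — the primary endpoint is assessed (Jul 26, 1998), the week-2 follow-up occurs (Jul 18, 1998); the later is Jul 26, 1998.
The exit interview is conducted: Jul 26, 1998 + 3 weeks = Aug 16, 1998.

Sunday, August 16, 1998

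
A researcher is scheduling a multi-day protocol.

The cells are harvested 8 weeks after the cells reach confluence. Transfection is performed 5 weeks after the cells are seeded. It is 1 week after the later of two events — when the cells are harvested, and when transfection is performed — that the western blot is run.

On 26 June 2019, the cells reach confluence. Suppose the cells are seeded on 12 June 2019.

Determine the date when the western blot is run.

The cells reach confluence: Jun 26, 2019.
The cells are harvested: Jun 26, 2019 + 8 weeks = Aug 21, 2019.
The cells are seeded: Jun 12, 2019.
Transfection is performed: Jun 12, 2019 + 5 weeks = Jul 17, 2019.
Both prerequisites met — the cells are harvested (Aug 21, 2019), transfection is performed (Jul 17, 2019); the later is Aug 21, 2019.
The western blot is run: Aug 21, 2019 + 1 week = Aug 28, 2019.

28 August 2019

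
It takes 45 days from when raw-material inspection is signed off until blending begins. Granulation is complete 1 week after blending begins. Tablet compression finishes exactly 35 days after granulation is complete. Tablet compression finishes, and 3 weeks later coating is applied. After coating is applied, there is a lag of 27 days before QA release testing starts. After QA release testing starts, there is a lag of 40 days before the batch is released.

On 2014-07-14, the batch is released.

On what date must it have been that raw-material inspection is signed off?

2014-01-20

The batch is released: Jul 14, 2014.
QA release testing starts: Jul 14, 2014 − 40 days = Jun 4, 2014.
Coating is applied: Jun 4, 2014 − 27 days = May 8, 2014.
Tablet compression finishes: May 8, 2014 − 3 weeks = Apr 17, 2014.
Granulation is complete: Apr 17, 2014 − 35 days = Mar 13, 2014.
Blending begins: Mar 13, 2014 − 1 week = Mar 6, 2014.
Raw-material inspection is signed off: Mar 6, 2014 − 45 days = Jan 20, 2014.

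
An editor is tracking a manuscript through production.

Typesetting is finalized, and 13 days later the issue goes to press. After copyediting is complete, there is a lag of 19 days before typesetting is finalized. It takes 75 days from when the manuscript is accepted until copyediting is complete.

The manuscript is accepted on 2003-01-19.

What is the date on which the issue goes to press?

The manuscript is accepted: Jan 19, 2003.
Copyediting is complete: Jan 19, 2003 + 75 days = Apr 4, 2003.
Typesetting is finalized: Apr 4, 2003 + 19 days = Apr 23, 2003.
The issue goes to press: Apr 23, 2003 + 13 days = May 6, 2003.

2003-05-06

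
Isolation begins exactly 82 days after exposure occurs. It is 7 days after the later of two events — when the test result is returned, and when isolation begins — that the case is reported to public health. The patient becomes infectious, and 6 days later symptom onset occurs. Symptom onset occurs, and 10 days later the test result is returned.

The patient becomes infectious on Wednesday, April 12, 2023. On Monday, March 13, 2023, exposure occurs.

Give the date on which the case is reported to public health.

Saturday, June 10, 2023

The patient becomes infectious: Apr 12, 2023.
Symptom onset occurs: Apr 12, 2023 + 6 days = Apr 18, 2023.
The test result is returned: Apr 18, 2023 + 10 days = Apr 28, 2023.
Exposure occurs: Mar 13, 2023.
Isolation begins: Mar 13, 2023 + 82 days = Jun 3, 2023.
Both prerequisites met — the test result is returned (Apr 28, 2023), isolation begins (Jun 3, 2023); the later is Jun 3, 2023.
The case is reported to public health: Jun 3, 2023 + 7 days = Jun 10, 2023.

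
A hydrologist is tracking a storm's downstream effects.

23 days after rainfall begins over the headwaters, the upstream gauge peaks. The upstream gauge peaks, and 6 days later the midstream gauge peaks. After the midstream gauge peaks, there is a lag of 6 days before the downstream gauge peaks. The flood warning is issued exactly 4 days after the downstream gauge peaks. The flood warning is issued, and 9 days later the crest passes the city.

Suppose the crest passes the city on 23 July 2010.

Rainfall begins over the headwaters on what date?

5 June 2010

The crest passes the city: Jul 23, 2010.
The flood warning is issued: Jul 23, 2010 − 9 days = Jul 14, 2010.
The downstream gauge peaks: Jul 14, 2010 − 4 days = Jul 10, 2010.
The midstream gauge peaks: Jul 10, 2010 − 6 days = Jul 4, 2010.
The upstream gauge peaks: Jul 4, 2010 − 6 days = Jun 28, 2010.
Rainfall begins over the headwaters: Jun 28, 2010 − 23 days = Jun 5, 2010.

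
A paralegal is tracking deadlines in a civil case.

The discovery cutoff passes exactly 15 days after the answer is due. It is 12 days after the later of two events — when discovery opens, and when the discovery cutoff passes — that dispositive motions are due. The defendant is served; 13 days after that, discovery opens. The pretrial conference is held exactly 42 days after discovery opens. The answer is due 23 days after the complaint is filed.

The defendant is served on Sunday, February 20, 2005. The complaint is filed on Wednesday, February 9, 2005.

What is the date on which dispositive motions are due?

The defendant is served: Feb 20, 2005.
Discovery opens: Feb 20, 2005 + 13 days = Mar 5, 2005.
The complaint is filed: Feb 9, 2005.
The answer is due: Feb 9, 2005 + 23 days = Mar 4, 2005.
The discovery cutoff passes: Mar 4, 2005 + 15 days = Mar 19, 2005.
Both prerequisites met — discovery opens (Mar 5, 2005), the discovery cutoff passes (Mar 19, 2005); the later is Mar 19, 2005.
Dispositive motions are due: Mar 19, 2005 + 12 days = Mar 31, 2005.

Thursday, March 31, 2005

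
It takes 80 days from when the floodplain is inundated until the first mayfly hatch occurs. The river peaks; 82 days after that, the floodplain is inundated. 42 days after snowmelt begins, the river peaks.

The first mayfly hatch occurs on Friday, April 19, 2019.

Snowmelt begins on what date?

Thursday, September 27, 2018

The first mayfly hatch occurs: Apr 19, 2019.
The floodplain is inundated: Apr 19, 2019 − 80 days = Jan 29, 2019.
The river peaks: Jan 29, 2019 − 82 days = Nov 8, 2018.
Snowmelt begins: Nov 8, 2018 − 42 days = Sep 27, 2018.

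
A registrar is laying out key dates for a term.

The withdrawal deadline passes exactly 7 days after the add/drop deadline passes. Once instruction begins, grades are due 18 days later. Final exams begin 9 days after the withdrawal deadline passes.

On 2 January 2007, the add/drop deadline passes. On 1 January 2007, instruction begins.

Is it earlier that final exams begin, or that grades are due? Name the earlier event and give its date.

Final exams begin — 18 January 2007

The add/drop deadline passes: Jan 2, 2007.
The withdrawal deadline passes: Jan 2, 2007 + 7 days = Jan 9, 2007.
Final exams begin: Jan 9, 2007 + 9 days = Jan 18, 2007.
Instruction begins: Jan 1, 2007.
Grades are due: Jan 1, 2007 + 18 days = Jan 19, 2007.
Comparing: final exams begin on Jan 18, 2007 vs grades are due on Jan 19, 2007. Earlier: final exams begin.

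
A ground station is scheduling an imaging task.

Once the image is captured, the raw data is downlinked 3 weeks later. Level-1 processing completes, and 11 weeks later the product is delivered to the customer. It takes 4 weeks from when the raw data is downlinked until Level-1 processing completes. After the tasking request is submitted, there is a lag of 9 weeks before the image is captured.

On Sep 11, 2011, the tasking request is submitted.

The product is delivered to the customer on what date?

Mar 18, 2012

The tasking request is submitted: Sep 11, 2011.
The image is captured: Sep 11, 2011 + 9 weeks = Nov 13, 2011.
The raw data is downlinked: Nov 13, 2011 + 3 weeks = Dec 4, 2011.
Level-1 processing completes: Dec 4, 2011 + 4 weeks = Jan 1, 2012.
The product is delivered to the customer: Jan 1, 2012 + 11 weeks = Mar 18, 2012.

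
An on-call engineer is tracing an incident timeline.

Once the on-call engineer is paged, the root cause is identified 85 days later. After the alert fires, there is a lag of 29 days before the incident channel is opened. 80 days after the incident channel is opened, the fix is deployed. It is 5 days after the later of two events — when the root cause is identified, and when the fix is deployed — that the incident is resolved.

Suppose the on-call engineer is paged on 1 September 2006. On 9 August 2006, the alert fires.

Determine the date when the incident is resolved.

1 December 2006

The on-call engineer is paged: Sep 1, 2006.
The root cause is identified: Sep 1, 2006 + 85 days = Nov 25, 2006.
The alert fires: Aug 9, 2006.
The incident channel is opened: Aug 9, 2006 + 29 days = Sep 7, 2006.
The fix is deployed: Sep 7, 2006 + 80 days = Nov 26, 2006.
Both prerequisites met — the root cause is identified (Nov 25, 2006), the fix is deployed (Nov 26, 2006); the later is Nov 26, 2006.
The incident is resolved: Nov 26, 2006 + 5 days = Dec 1, 2006.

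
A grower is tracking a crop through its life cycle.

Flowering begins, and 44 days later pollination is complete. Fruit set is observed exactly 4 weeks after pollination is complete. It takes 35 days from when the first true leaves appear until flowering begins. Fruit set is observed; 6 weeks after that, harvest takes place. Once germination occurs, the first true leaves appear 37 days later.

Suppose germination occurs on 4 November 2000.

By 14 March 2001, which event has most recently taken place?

Pollination is complete

Germination occurs: Nov 4, 2000.
The first true leaves appear: Nov 4, 2000 + 37 days = Dec 11, 2000.
Flowering begins: Dec 11, 2000 + 35 days = Jan 15, 2001.
Pollination is complete: Jan 15, 2001 + 44 days = Feb 28, 2001.
Fruit set is observed: Feb 28, 2001 + 4 weeks = Mar 28, 2001.
Harvest takes place: Mar 28, 2001 + 6 weeks = May 9, 2001.
Mar 14, 2001 falls between when pollination is complete (Feb 28, 2001) and when fruit set is observed (Mar 28, 2001).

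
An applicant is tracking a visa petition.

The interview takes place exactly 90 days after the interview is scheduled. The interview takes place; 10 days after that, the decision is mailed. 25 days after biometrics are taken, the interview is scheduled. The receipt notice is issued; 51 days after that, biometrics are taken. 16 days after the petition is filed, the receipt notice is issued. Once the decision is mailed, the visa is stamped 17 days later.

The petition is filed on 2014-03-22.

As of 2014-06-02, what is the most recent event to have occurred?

The petition is filed: Mar 22, 2014.
The receipt notice is issued: Mar 22, 2014 + 16 days = Apr 7, 2014.
Biometrics are taken: Apr 7, 2014 + 51 days = May 28, 2014.
The interview is scheduled: May 28, 2014 + 25 days = Jun 22, 2014.
The interview takes place: Jun 22, 2014 + 90 days = Sep 20, 2014.
The decision is mailed: Sep 20, 2014 + 10 days = Sep 30, 2014.
The visa is stamped: Sep 30, 2014 + 17 days = Oct 17, 2014.
Jun 2, 2014 falls between when biometrics are taken (May 28, 2014) and when the interview is scheduled (Jun 22, 2014).

Biometrics are taken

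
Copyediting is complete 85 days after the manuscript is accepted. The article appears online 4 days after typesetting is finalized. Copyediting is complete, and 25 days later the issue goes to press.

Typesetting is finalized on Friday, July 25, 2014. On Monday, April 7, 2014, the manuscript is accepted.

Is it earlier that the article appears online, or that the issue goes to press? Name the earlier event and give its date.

The issue goes to press — Saturday, July 26, 2014

Typesetting is finalized: Jul 25, 2014.
The article appears online: Jul 25, 2014 + 4 days = Jul 29, 2014.
The manuscript is accepted: Apr 7, 2014.
Copyediting is complete: Apr 7, 2014 + 85 days = Jul 1, 2014.
The issue goes to press: Jul 1, 2014 + 25 days = Jul 26, 2014.
Comparing: the article appears online on Jul 29, 2014 vs the issue goes to press on Jul 26, 2014. Earlier: the issue goes to press.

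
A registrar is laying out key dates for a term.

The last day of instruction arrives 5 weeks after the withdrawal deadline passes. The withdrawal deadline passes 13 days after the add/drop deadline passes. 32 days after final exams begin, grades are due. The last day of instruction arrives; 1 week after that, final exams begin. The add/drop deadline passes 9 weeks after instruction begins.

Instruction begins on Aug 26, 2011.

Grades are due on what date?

Jan 23, 2012

Instruction begins: Aug 26, 2011.
The add/drop deadline passes: Aug 26, 2011 + 9 weeks = Oct 28, 2011.
The withdrawal deadline passes: Oct 28, 2011 + 13 days = Nov 10, 2011.
The last day of instruction arrives: Nov 10, 2011 + 5 weeks = Dec 15, 2011.
Final exams begin: Dec 15, 2011 + 1 week = Dec 22, 2011.
Grades are due: Dec 22, 2011 + 32 days = Jan 23, 2012.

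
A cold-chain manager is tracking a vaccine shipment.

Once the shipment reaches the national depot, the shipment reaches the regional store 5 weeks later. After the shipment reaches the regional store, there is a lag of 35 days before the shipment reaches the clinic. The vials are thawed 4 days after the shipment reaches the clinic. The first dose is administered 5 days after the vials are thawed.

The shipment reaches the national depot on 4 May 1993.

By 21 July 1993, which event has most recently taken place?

The shipment reaches the national depot: May 4, 1993.
The shipment reaches the regional store: May 4, 1993 + 5 weeks = Jun 8, 1993.
The shipment reaches the clinic: Jun 8, 1993 + 35 days = Jul 13, 1993.
The vials are thawed: Jul 13, 1993 + 4 days = Jul 17, 1993.
The first dose is administered: Jul 17, 1993 + 5 days = Jul 22, 1993.
Jul 21, 1993 falls between when the vials are thawed (Jul 17, 1993) and when the first dose is administered (Jul 22, 1993).

The vials are thawed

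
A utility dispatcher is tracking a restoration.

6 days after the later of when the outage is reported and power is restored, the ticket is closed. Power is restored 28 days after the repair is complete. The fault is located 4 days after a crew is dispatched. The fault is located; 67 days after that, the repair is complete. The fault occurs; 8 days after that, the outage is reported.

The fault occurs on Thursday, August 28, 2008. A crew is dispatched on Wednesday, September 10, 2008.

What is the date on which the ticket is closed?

Wednesday, December 24, 2008

The fault occurs: Aug 28, 2008.
The outage is reported: Aug 28, 2008 + 8 days = Sep 5, 2008.
A crew is dispatched: Sep 10, 2008.
The fault is located: Sep 10, 2008 + 4 days = Sep 14, 2008.
The repair is complete: Sep 14, 2008 + 67 days = Nov 20, 2008.
Power is restored: Nov 20, 2008 + 28 days = Dec 18, 2008.
Both prerequisites met — the outage is reported (Sep 5, 2008), power is restored (Dec 18, 2008); the later is Dec 18, 2008.
The ticket is closed: Dec 18, 2008 + 6 days = Dec 24, 2008.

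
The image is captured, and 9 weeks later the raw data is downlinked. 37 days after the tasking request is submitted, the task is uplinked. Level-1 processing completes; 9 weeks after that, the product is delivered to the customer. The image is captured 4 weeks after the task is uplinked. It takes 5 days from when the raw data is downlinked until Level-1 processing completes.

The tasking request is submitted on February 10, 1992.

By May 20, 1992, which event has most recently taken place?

The image is captured

The tasking request is submitted: Feb 10, 1992.
The task is uplinked: Feb 10, 1992 + 37 days = Mar 18, 1992.
The image is captured: Mar 18, 1992 + 4 weeks = Apr 15, 1992.
The raw data is downlinked: Apr 15, 1992 + 9 weeks = Jun 17, 1992.
Level-1 processing completes: Jun 17, 1992 + 5 days = Jun 22, 1992.
The product is delivered to the customer: Jun 22, 1992 + 9 weeks = Aug 24, 1992.
May 20, 1992 falls between when the image is captured (Apr 15, 1992) and when the raw data is downlinked (Jun 17, 1992).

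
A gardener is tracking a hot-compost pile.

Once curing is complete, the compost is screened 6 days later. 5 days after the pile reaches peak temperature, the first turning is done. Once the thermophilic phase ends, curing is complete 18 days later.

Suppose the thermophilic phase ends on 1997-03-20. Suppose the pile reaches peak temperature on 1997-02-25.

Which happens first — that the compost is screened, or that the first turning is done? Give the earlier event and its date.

The thermophilic phase ends: Mar 20, 1997.
Curing is complete: Mar 20, 1997 + 18 days = Apr 7, 1997.
The compost is screened: Apr 7, 1997 + 6 days = Apr 13, 1997.
The pile reaches peak temperature: Feb 25, 1997.
The first turning is done: Feb 25, 1997 + 5 days = Mar 2, 1997.
Comparing: the compost is screened on Apr 13, 1997 vs the first turning is done on Mar 2, 1997. Earlier: the first turning is done.

The first turning is done — 1997-03-02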